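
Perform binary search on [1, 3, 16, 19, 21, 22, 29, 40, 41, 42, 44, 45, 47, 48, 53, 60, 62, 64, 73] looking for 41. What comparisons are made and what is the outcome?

Binary search for 41 in [1, 3, 16, 19, 21, 22, 29, 40, 41, 42, 44, 45, 47, 48, 53, 60, 62, 64, 73]:

lo=0, hi=18, mid=9, arr[mid]=42 -> 42 > 41, search left half
lo=0, hi=8, mid=4, arr[mid]=21 -> 21 < 41, search right half
lo=5, hi=8, mid=6, arr[mid]=29 -> 29 < 41, search right half
lo=7, hi=8, mid=7, arr[mid]=40 -> 40 < 41, search right half
lo=8, hi=8, mid=8, arr[mid]=41 -> Found target at index 8!

Binary search finds 41 at index 8 after 5 comparisons. The search repeatedly halves the search space by comparing with the middle element.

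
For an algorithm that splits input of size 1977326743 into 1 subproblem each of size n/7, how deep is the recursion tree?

For divide and conquer with division factor 7:

Problem sizes at each level:
Level 0: 1977326743
Level 1: 282475249
Level 2: 40353607
Level 3: 5764801
Level 4: 823543
Level 5: 117649
Level 6: 16807
Level 7: 2401
Level 8: 343
Level 9: 49
Level 10: 7
Level 11: 1

The root is level 0 and the size-1 base case is level 11 (the tree spans levels 0 through 11, i.e. 12 levels counting the root), so the depth is the number of divisions: log_7(1977326743) = 11

The recursion tree depth is log_7(1977326743) = 11. At each level, the problem size is divided by 7, so it takes 11 divisions to reduce to a base case of size 1. The algorithm makes 1 recursive call at each level.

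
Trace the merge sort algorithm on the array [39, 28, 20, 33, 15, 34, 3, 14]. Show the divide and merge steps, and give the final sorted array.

Merge sort trace:

Split: [39, 28, 20, 33, 15, 34, 3, 14] -> [39, 28, 20, 33] and [15, 34, 3, 14]
  Split: [39, 28, 20, 33] -> [39, 28] and [20, 33]
    Split: [39, 28] -> [39] and [28]
    Merge: [39] + [28] -> [28, 39]
    Split: [20, 33] -> [20] and [33]
    Merge: [20] + [33] -> [20, 33]
  Merge: [28, 39] + [20, 33] -> [20, 28, 33, 39]
  Split: [15, 34, 3, 14] -> [15, 34] and [3, 14]
    Split: [15, 34] -> [15] and [34]
    Merge: [15] + [34] -> [15, 34]
    Split: [3, 14] -> [3] and [14]
    Merge: [3] + [14] -> [3, 14]
  Merge: [15, 34] + [3, 14] -> [3, 14, 15, 34]
Merge: [20, 28, 33, 39] + [3, 14, 15, 34] -> [3, 14, 15, 20, 28, 33, 34, 39]

Final sorted array: [3, 14, 15, 20, 28, 33, 34, 39]

The merge sort proceeds by recursively splitting the array and merging sorted halves.
After all merges, the sorted array is [3, 14, 15, 20, 28, 33, 34, 39].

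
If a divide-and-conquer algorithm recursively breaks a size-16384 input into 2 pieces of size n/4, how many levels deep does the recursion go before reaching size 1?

For divide and conquer with division factor 4:

Problem sizes at each level:
Level 0: 16384
Level 1: 4096
Level 2: 1024
Level 3: 256
Level 4: 64
Level 5: 16
Level 6: 4
Level 7: 1

The root is level 0 and the size-1 base case is level 7 (the tree spans levels 0 through 7, i.e. 8 levels counting the root), so the depth is the number of divisions: log_4(16384) = 7

The recursion tree depth is log_4(16384) = 7. At each level, the problem size is divided by 4, so it takes 7 divisions to reduce to a base case of size 1. The algorithm makes 2 recursive calls at each level.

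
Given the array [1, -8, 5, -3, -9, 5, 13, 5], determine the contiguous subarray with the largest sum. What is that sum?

Using Kadane's algorithm on [1, -8, 5, -3, -9, 5, 13, 5]:

Scanning through the array:
Position 1 (value -8): max_ending_here = -7, max_so_far = 1
Position 2 (value 5): max_ending_here = 5, max_so_far = 5
Position 3 (value -3): max_ending_here = 2, max_so_far = 5
Position 4 (value -9): max_ending_here = -7, max_so_far = 5
Position 5 (value 5): max_ending_here = 5, max_so_far = 5
Position 6 (value 13): max_ending_here = 18, max_so_far = 18
Position 7 (value 5): max_ending_here = 23, max_so_far = 23

Maximum subarray: [5, 13, 5]
Maximum sum: 23

The maximum subarray is [5, 13, 5] with sum 23. This subarray runs from index 5 to index 7.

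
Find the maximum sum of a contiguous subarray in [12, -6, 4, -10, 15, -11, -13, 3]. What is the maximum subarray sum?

Using Kadane's algorithm on [12, -6, 4, -10, 15, -11, -13, 3]:

Scanning through the array:
Position 1 (value -6): max_ending_here = 6, max_so_far = 12
Position 2 (value 4): max_ending_here = 10, max_so_far = 12
Position 3 (value -10): max_ending_here = 0, max_so_far = 12
Position 4 (value 15): max_ending_here = 15, max_so_far = 15
Position 5 (value -11): max_ending_here = 4, max_so_far = 15
Position 6 (value -13): max_ending_here = -9, max_so_far = 15
Position 7 (value 3): max_ending_here = 3, max_so_far = 15

Maximum subarray: [12, -6, 4, -10, 15]
Maximum sum: 15

The maximum subarray is [12, -6, 4, -10, 15] with sum 15. This subarray runs from index 0 to index 4.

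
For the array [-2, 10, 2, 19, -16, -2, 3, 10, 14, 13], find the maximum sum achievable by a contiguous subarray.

Using Kadane's algorithm on [-2, 10, 2, 19, -16, -2, 3, 10, 14, 13]:

Scanning through the array:
Position 1 (value 10): max_ending_here = 10, max_so_far = 10
Position 2 (value 2): max_ending_here = 12, max_so_far = 12
Position 3 (value 19): max_ending_here = 31, max_so_far = 31
Position 4 (value -16): max_ending_here = 15, max_so_far = 31
Position 5 (value -2): max_ending_here = 13, max_so_far = 31
Position 6 (value 3): max_ending_here = 16, max_so_far = 31
Position 7 (value 10): max_ending_here = 26, max_so_far = 31
Position 8 (value 14): max_ending_here = 40, max_so_far = 40
Position 9 (value 13): max_ending_here = 53, max_so_far = 53

Maximum subarray: [10, 2, 19, -16, -2, 3, 10, 14, 13]
Maximum sum: 53

The maximum subarray is [10, 2, 19, -16, -2, 3, 10, 14, 13] with sum 53. This subarray runs from index 1 to index 9.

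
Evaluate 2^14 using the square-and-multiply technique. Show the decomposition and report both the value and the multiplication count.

Computing 2^14 by squaring (build up from 2^1; each line after the first costs one multiplication):

2^1 = 2
2^2 = (2^1)^2 = 2^2 = 4
2^3 = 2 * 2^2 = 2 * 4 = 8
2^6 = (2^3)^2 = 8^2 = 64
2^7 = 2 * 2^6 = 2 * 64 = 128
2^14 = (2^7)^2 = 128^2 = 16384

Result: 16384
Multiplications needed: 5 (5 lines after 2^1)

2^14 = 16384. Using exponentiation by squaring, this requires 5 multiplications. The key idea: if the exponent is even, square the half-power; if odd, multiply by the base once.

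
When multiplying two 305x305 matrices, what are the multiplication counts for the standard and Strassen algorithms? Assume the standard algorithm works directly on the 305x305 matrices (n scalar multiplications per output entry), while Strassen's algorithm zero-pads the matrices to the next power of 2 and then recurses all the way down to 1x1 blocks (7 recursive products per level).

Matrix multiplication for 305x305 matrices:

Strassen's algorithm requires power-of-2 dimensions. Pad 305x305 to 512x512 (next power of 2).

Standard algorithm: 305^3 = 28372625 multiplications
Strassen's algorithm: 7^(log2(512)) = 7^9 = 40353607 multiplications
Difference: 28372625 - 40353607 = -11980982 (Strassen uses MORE here due to padding overhead — for small or just-over-power-of-2 n, padding can outweigh the per-level savings)

Standard: 28372625 multiplications (305^3). Strassen: 40353607 multiplications (7^9, after padding to 512x512). Strassen reduces 8 recursive multiplications to 7 at each level.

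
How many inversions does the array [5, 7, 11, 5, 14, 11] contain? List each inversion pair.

Finding inversions in [5, 7, 11, 5, 14, 11]:

(1, 3): arr[1]=7 > arr[3]=5
(2, 3): arr[2]=11 > arr[3]=5
(4, 5): arr[4]=14 > arr[5]=11

Total inversions: 3

The array has 3 inversion(s): (1,3), (2,3), (4,5). Each pair (i,j) satisfies i < j and arr[i] > arr[j].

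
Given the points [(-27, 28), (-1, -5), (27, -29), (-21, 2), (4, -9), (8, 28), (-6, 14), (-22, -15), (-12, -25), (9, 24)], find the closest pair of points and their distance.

Computing all pairwise distances among 10 points:

d((-27, 28), (-1, -5)) = 42.0119
d((-27, 28), (27, -29)) = 78.5175
d((-27, 28), (-21, 2)) = 26.6833
d((-27, 28), (4, -9)) = 48.2701
d((-27, 28), (8, 28)) = 35.0
d((-27, 28), (-6, 14)) = 25.2389
d((-27, 28), (-22, -15)) = 43.2897
d((-27, 28), (-12, -25)) = 55.0818
d((-27, 28), (9, 24)) = 36.2215
d((-1, -5), (27, -29)) = 36.8782
d((-1, -5), (-21, 2)) = 21.1896
d((-1, -5), (4, -9)) = 6.4031
d((-1, -5), (8, 28)) = 34.2053
d((-1, -5), (-6, 14)) = 19.6469
d((-1, -5), (-22, -15)) = 23.2594
d((-1, -5), (-12, -25)) = 22.8254
d((-1, -5), (9, 24)) = 30.6757
d((27, -29), (-21, 2)) = 57.1402
d((27, -29), (4, -9)) = 30.4795
d((27, -29), (8, 28)) = 60.0833
d((27, -29), (-6, 14)) = 54.2033
d((27, -29), (-22, -15)) = 50.9608
d((27, -29), (-12, -25)) = 39.2046
d((27, -29), (9, 24)) = 55.9732
d((-21, 2), (4, -9)) = 27.313
d((-21, 2), (8, 28)) = 38.9487
d((-21, 2), (-6, 14)) = 19.2094
d((-21, 2), (-22, -15)) = 17.0294
d((-21, 2), (-12, -25)) = 28.4605
d((-21, 2), (9, 24)) = 37.2022
d((4, -9), (8, 28)) = 37.2156
d((4, -9), (-6, 14)) = 25.0799
d((4, -9), (-22, -15)) = 26.6833
d((4, -9), (-12, -25)) = 22.6274
d((4, -9), (9, 24)) = 33.3766
d((8, 28), (-6, 14)) = 19.799
d((8, 28), (-22, -15)) = 52.4309
d((8, 28), (-12, -25)) = 56.648
d((8, 28), (9, 24)) = 4.1231 <-- minimum
d((-6, 14), (-22, -15)) = 33.121
d((-6, 14), (-12, -25)) = 39.4588
d((-6, 14), (9, 24)) = 18.0278
d((-22, -15), (-12, -25)) = 14.1421
d((-22, -15), (9, 24)) = 49.8197
d((-12, -25), (9, 24)) = 53.3104

Closest pair: (8, 28) and (9, 24) with distance 4.1231

The closest pair is (8, 28) and (9, 24) with Euclidean distance 4.1231. For 10 points, brute-force pairwise comparison is shown above. For large n, the divide-and-conquer algorithm (sort by x, recurse on halves, check the dividing strip) achieves O(n log n).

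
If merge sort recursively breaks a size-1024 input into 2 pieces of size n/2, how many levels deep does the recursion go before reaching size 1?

For divide and conquer with division factor 2:

Problem sizes at each level:
Level 0: 1024
Level 1: 512
Level 2: 256
Level 3: 128
Level 4: 64
Level 5: 32
Level 6: 16
Level 7: 8
Level 8: 4
Level 9: 2
Level 10: 1

The root is level 0 and the size-1 base case is level 10 (the tree spans levels 0 through 10, i.e. 11 levels counting the root), so the depth is the number of divisions: log_2(1024) = 10

The recursion tree depth is log_2(1024) = 10. At each level, the problem size is divided by 2, so it takes 10 divisions to reduce to a base case of size 1. The algorithm makes 2 recursive calls at each level.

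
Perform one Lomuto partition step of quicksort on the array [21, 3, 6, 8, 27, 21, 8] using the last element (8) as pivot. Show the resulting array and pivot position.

Lomuto partition with pivot = 8:

Initial array: [21, 3, 6, 8, 27, 21, 8]

arr[0]=21 > 8: no swap
arr[1]=3 <= 8: swap with position 0, array becomes [3, 21, 6, 8, 27, 21, 8]
arr[2]=6 <= 8: swap with position 1, array becomes [3, 6, 21, 8, 27, 21, 8]
arr[3]=8 <= 8: swap with position 2, array becomes [3, 6, 8, 21, 27, 21, 8]
arr[4]=27 > 8: no swap
arr[5]=21 > 8: no swap

Place pivot at position 3: [3, 6, 8, 8, 27, 21, 21]
Pivot position: 3

After partitioning with pivot 8, the array becomes [3, 6, 8, 8, 27, 21, 21]. The pivot is placed at index 3. All elements to the left of the pivot are <= 8, and all elements to the right are > 8.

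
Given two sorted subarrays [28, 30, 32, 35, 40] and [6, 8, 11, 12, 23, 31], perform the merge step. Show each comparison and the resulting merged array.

Merging process:

Compare 28 vs 6: take 6 from right. Merged: [6]
Compare 28 vs 8: take 8 from right. Merged: [6, 8]
Compare 28 vs 11: take 11 from right. Merged: [6, 8, 11]
Compare 28 vs 12: take 12 from right. Merged: [6, 8, 11, 12]
Compare 28 vs 23: take 23 from right. Merged: [6, 8, 11, 12, 23]
Compare 28 vs 31: take 28 from left. Merged: [6, 8, 11, 12, 23, 28]
Compare 30 vs 31: take 30 from left. Merged: [6, 8, 11, 12, 23, 28, 30]
Compare 32 vs 31: take 31 from right. Merged: [6, 8, 11, 12, 23, 28, 30, 31]
Append remaining from left: [32, 35, 40]. Merged: [6, 8, 11, 12, 23, 28, 30, 31, 32, 35, 40]

Final merged array: [6, 8, 11, 12, 23, 28, 30, 31, 32, 35, 40]
Total comparisons: 8

The merged array is [6, 8, 11, 12, 23, 28, 30, 31, 32, 35, 40], requiring 8 comparisons. The merge step runs in O(n) time where n is the total number of elements.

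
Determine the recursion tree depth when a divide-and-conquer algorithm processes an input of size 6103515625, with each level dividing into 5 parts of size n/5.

For divide and conquer with division factor 5:

Problem sizes at each level:
Level 0: 6103515625
Level 1: 1220703125
Level 2: 244140625
Level 3: 48828125
Level 4: 9765625
Level 5: 1953125
Level 6: 390625
Level 7: 78125
Level 8: 15625
Level 9: 3125
Level 10: 625
Level 11: 125
Level 12: 25
Level 13: 5
Level 14: 1

The root is level 0 and the size-1 base case is level 14 (the tree spans levels 0 through 14, i.e. 15 levels counting the root), so the depth is the number of divisions: log_5(6103515625) = 14

The recursion tree depth is log_5(6103515625) = 14. At each level, the problem size is divided by 5, so it takes 14 divisions to reduce to a base case of size 1. The algorithm makes 5 recursive calls at each level.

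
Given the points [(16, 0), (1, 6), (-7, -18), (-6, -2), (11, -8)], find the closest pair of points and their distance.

Computing all pairwise distances among 5 points:

d((16, 0), (1, 6)) = 16.1555
d((16, 0), (-7, -18)) = 29.2062
d((16, 0), (-6, -2)) = 22.0907
d((16, 0), (11, -8)) = 9.434 <-- minimum
d((1, 6), (-7, -18)) = 25.2982
d((1, 6), (-6, -2)) = 10.6301
d((1, 6), (11, -8)) = 17.2047
d((-7, -18), (-6, -2)) = 16.0312
d((-7, -18), (11, -8)) = 20.5913
d((-6, -2), (11, -8)) = 18.0278

Closest pair: (16, 0) and (11, -8) with distance 9.434

The closest pair is (16, 0) and (11, -8) with Euclidean distance 9.434. For 5 points, brute-force pairwise comparison is shown above. For large n, the divide-and-conquer algorithm (sort by x, recurse on halves, check the dividing strip) achieves O(n log n).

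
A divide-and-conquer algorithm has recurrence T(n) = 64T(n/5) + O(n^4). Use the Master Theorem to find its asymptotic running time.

Master Theorem for T(n) = 64T(n/5) + O(n^4):

a = 64, b = 5, c = 4
log_b(a) = log_5(64) = 2.5841

Case 3: c = 4 > log_5(64) = 2.5841
T(n) = O(n^4) = O(n^4)

For T(n) = 64T(n/5) + O(n^4): log_5(64) = 2.5841. This is Case 3 of the Master Theorem (c > log_b(a), work dominated by root), giving O(n^4).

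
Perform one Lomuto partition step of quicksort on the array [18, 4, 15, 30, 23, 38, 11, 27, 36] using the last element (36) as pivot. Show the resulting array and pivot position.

Lomuto partition with pivot = 36:

Initial array: [18, 4, 15, 30, 23, 38, 11, 27, 36]

arr[0]=18 <= 36: swap with position 0, array becomes [18, 4, 15, 30, 23, 38, 11, 27, 36]
arr[1]=4 <= 36: swap with position 1, array becomes [18, 4, 15, 30, 23, 38, 11, 27, 36]
arr[2]=15 <= 36: swap with position 2, array becomes [18, 4, 15, 30, 23, 38, 11, 27, 36]
arr[3]=30 <= 36: swap with position 3, array becomes [18, 4, 15, 30, 23, 38, 11, 27, 36]
arr[4]=23 <= 36: swap with position 4, array becomes [18, 4, 15, 30, 23, 38, 11, 27, 36]
arr[5]=38 > 36: no swap
arr[6]=11 <= 36: swap with position 5, array becomes [18, 4, 15, 30, 23, 11, 38, 27, 36]
arr[7]=27 <= 36: swap with position 6, array becomes [18, 4, 15, 30, 23, 11, 27, 38, 36]

Place pivot at position 7: [18, 4, 15, 30, 23, 11, 27, 36, 38]
Pivot position: 7

After partitioning with pivot 36, the array becomes [18, 4, 15, 30, 23, 11, 27, 36, 38]. The pivot is placed at index 7. All elements to the left of the pivot are <= 36, and all elements to the right are > 36.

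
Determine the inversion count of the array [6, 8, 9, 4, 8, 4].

Finding inversions in [6, 8, 9, 4, 8, 4]:

(0, 3): arr[0]=6 > arr[3]=4
(0, 5): arr[0]=6 > arr[5]=4
(1, 3): arr[1]=8 > arr[3]=4
(1, 5): arr[1]=8 > arr[5]=4
(2, 3): arr[2]=9 > arr[3]=4
(2, 4): arr[2]=9 > arr[4]=8
(2, 5): arr[2]=9 > arr[5]=4
(4, 5): arr[4]=8 > arr[5]=4

Total inversions: 8

The array has 8 inversion(s): (0,3), (0,5), (1,3), (1,5), (2,3), (2,4), (2,5), (4,5). Each pair (i,j) satisfies i < j and arr[i] > arr[j].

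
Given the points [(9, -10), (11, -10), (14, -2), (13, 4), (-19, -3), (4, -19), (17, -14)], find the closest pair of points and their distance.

Computing all pairwise distances among 7 points:

d((9, -10), (11, -10)) = 2.0 <-- minimum
d((9, -10), (14, -2)) = 9.434
d((9, -10), (13, 4)) = 14.5602
d((9, -10), (-19, -3)) = 28.8617
d((9, -10), (4, -19)) = 10.2956
d((9, -10), (17, -14)) = 8.9443
d((11, -10), (14, -2)) = 8.544
d((11, -10), (13, 4)) = 14.1421
d((11, -10), (-19, -3)) = 30.8058
d((11, -10), (4, -19)) = 11.4018
d((11, -10), (17, -14)) = 7.2111
d((14, -2), (13, 4)) = 6.0828
d((14, -2), (-19, -3)) = 33.0151
d((14, -2), (4, -19)) = 19.7231
d((14, -2), (17, -14)) = 12.3693
d((13, 4), (-19, -3)) = 32.7567
d((13, 4), (4, -19)) = 24.6982
d((13, 4), (17, -14)) = 18.4391
d((-19, -3), (4, -19)) = 28.0179
d((-19, -3), (17, -14)) = 37.6431
d((4, -19), (17, -14)) = 13.9284

Closest pair: (9, -10) and (11, -10) with distance 2.0

The closest pair is (9, -10) and (11, -10) with Euclidean distance 2.0. For 7 points, brute-force pairwise comparison is shown above. For large n, the divide-and-conquer algorithm (sort by x, recurse on halves, check the dividing strip) achieves O(n log n).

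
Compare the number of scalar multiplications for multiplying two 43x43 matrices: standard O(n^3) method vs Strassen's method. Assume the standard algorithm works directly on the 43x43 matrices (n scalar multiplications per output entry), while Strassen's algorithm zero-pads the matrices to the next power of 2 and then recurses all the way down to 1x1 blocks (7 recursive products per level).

Matrix multiplication for 43x43 matrices:

Strassen's algorithm requires power-of-2 dimensions. Pad 43x43 to 64x64 (next power of 2).

Standard algorithm: 43^3 = 79507 multiplications
Strassen's algorithm: 7^(log2(64)) = 7^6 = 117649 multiplications
Difference: 79507 - 117649 = -38142 (Strassen uses MORE here due to padding overhead — for small or just-over-power-of-2 n, padding can outweigh the per-level savings)

Standard: 79507 multiplications (43^3). Strassen: 117649 multiplications (7^6, after padding to 64x64). Strassen reduces 8 recursive multiplications to 7 at each level.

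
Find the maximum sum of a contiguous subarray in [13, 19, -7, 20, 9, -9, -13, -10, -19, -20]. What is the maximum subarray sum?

Using Kadane's algorithm on [13, 19, -7, 20, 9, -9, -13, -10, -19, -20]:

Scanning through the array:
Position 1 (value 19): max_ending_here = 32, max_so_far = 32
Position 2 (value -7): max_ending_here = 25, max_so_far = 32
Position 3 (value 20): max_ending_here = 45, max_so_far = 45
Position 4 (value 9): max_ending_here = 54, max_so_far = 54
Position 5 (value -9): max_ending_here = 45, max_so_far = 54
Position 6 (value -13): max_ending_here = 32, max_so_far = 54
Position 7 (value -10): max_ending_here = 22, max_so_far = 54
Position 8 (value -19): max_ending_here = 3, max_so_far = 54
Position 9 (value -20): max_ending_here = -17, max_so_far = 54

Maximum subarray: [13, 19, -7, 20, 9]
Maximum sum: 54

The maximum subarray is [13, 19, -7, 20, 9] with sum 54. This subarray runs from index 0 to index 4.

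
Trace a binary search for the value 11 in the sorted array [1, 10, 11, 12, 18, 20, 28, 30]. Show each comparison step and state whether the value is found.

Binary search for 11 in [1, 10, 11, 12, 18, 20, 28, 30]:

lo=0, hi=7, mid=3, arr[mid]=12 -> 12 > 11, search left half
lo=0, hi=2, mid=1, arr[mid]=10 -> 10 < 11, search right half
lo=2, hi=2, mid=2, arr[mid]=11 -> Found target at index 2!

Binary search finds 11 at index 2 after 3 comparisons. The search repeatedly halves the search space by comparing with the middle element.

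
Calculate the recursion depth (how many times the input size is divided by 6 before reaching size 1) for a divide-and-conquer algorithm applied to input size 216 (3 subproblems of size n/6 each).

For divide and conquer with division factor 6:

Problem sizes at each level:
Level 0: 216
Level 1: 36
Level 2: 6
Level 3: 1

The root is level 0 and the size-1 base case is level 3 (the tree spans levels 0 through 3, i.e. 4 levels counting the root), so the depth is the number of divisions: log_6(216) = 3

The recursion tree depth is log_6(216) = 3. At each level, the problem size is divided by 6, so it takes 3 divisions to reduce to a base case of size 1. The algorithm makes 3 recursive calls at each level.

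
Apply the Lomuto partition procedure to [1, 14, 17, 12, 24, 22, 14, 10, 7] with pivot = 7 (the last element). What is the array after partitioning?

Lomuto partition with pivot = 7:

Initial array: [1, 14, 17, 12, 24, 22, 14, 10, 7]

arr[0]=1 <= 7: swap with position 0, array becomes [1, 14, 17, 12, 24, 22, 14, 10, 7]
arr[1]=14 > 7: no swap
arr[2]=17 > 7: no swap
arr[3]=12 > 7: no swap
arr[4]=24 > 7: no swap
arr[5]=22 > 7: no swap
arr[6]=14 > 7: no swap
arr[7]=10 > 7: no swap

Place pivot at position 1: [1, 7, 17, 12, 24, 22, 14, 10, 14]
Pivot position: 1

After partitioning with pivot 7, the array becomes [1, 7, 17, 12, 24, 22, 14, 10, 14]. The pivot is placed at index 1. All elements to the left of the pivot are <= 7, and all elements to the right are > 7.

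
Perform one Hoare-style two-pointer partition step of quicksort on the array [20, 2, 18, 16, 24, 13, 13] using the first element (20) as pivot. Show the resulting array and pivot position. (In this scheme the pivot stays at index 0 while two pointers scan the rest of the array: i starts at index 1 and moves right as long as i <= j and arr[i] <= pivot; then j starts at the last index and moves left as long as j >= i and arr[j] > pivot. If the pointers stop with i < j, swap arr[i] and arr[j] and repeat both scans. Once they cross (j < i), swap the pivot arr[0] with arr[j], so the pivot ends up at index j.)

Hoare-style two-pointer partition with pivot = 20:

Initial array: [20, 2, 18, 16, 24, 13, 13]

Pointers start at i = 1, j = 6.
i stops at index 4 (arr[4]=24 > 20), j stops at index 6 (arr[6]=13 <= 20): swap arr[4] and arr[6], array becomes [20, 2, 18, 16, 13, 13, 24]
i ends at 6, j ends at 5: the pointers have crossed (j < i), so scanning stops.

Swap pivot arr[0] with arr[5] to place pivot at position 5: [13, 2, 18, 16, 13, 20, 24]
Pivot position: 5

After partitioning with pivot 20, the array becomes [13, 2, 18, 16, 13, 20, 24]. The pivot is placed at index 5. All elements to the left of the pivot are <= 20, and all elements to the right are > 20.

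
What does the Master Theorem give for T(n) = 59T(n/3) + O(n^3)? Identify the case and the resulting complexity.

Master Theorem for T(n) = 59T(n/3) + O(n^3):

a = 59, b = 3, c = 3
log_b(a) = log_3(59) = 3.7115

Case 1: c = 3 < log_3(59) = 3.7115
T(n) = O(n^(log_3 59))

For T(n) = 59T(n/3) + O(n^3): log_3(59) = 3.7115. This is Case 1 of the Master Theorem (c < log_b(a), work dominated by leaves), giving O(n^(log_3 59)).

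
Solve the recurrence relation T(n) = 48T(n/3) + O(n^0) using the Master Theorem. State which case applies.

Master Theorem for T(n) = 48T(n/3) + O(n^0):

a = 48, b = 3, c = 0
log_b(a) = log_3(48) = 3.5237

Case 1: c = 0 < log_3(48) = 3.5237
T(n) = O(n^(log_3 48))

For T(n) = 48T(n/3) + O(n^0): log_3(48) = 3.5237. This is Case 1 of the Master Theorem (c < log_b(a), work dominated by leaves), giving O(n^(log_3 48)).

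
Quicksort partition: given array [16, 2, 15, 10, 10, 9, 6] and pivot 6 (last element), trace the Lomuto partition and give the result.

Lomuto partition with pivot = 6:

Initial array: [16, 2, 15, 10, 10, 9, 6]

arr[0]=16 > 6: no swap
arr[1]=2 <= 6: swap with position 0, array becomes [2, 16, 15, 10, 10, 9, 6]
arr[2]=15 > 6: no swap
arr[3]=10 > 6: no swap
arr[4]=10 > 6: no swap
arr[5]=9 > 6: no swap

Place pivot at position 1: [2, 6, 15, 10, 10, 9, 16]
Pivot position: 1

After partitioning with pivot 6, the array becomes [2, 6, 15, 10, 10, 9, 16]. The pivot is placed at index 1. All elements to the left of the pivot are <= 6, and all elements to the right are > 6.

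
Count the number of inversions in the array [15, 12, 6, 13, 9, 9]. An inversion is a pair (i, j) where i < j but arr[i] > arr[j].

Finding inversions in [15, 12, 6, 13, 9, 9]:

(0, 1): arr[0]=15 > arr[1]=12
(0, 2): arr[0]=15 > arr[2]=6
(0, 3): arr[0]=15 > arr[3]=13
(0, 4): arr[0]=15 > arr[4]=9
(0, 5): arr[0]=15 > arr[5]=9
(1, 2): arr[1]=12 > arr[2]=6
(1, 4): arr[1]=12 > arr[4]=9
(1, 5): arr[1]=12 > arr[5]=9
(3, 4): arr[3]=13 > arr[4]=9
(3, 5): arr[3]=13 > arr[5]=9

Total inversions: 10

The array has 10 inversion(s): (0,1), (0,2), (0,3), (0,4), (0,5), (1,2), (1,4), (1,5), (3,4), (3,5). Each pair (i,j) satisfies i < j and arr[i] > arr[j].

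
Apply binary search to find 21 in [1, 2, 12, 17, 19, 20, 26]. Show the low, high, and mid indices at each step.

Binary search for 21 in [1, 2, 12, 17, 19, 20, 26]:

lo=0, hi=6, mid=3, arr[mid]=17 -> 17 < 21, search right half
lo=4, hi=6, mid=5, arr[mid]=20 -> 20 < 21, search right half
lo=6, hi=6, mid=6, arr[mid]=26 -> 26 > 21, search left half
lo=6 > hi=5, target 21 not found

Binary search determines that 21 is not in the array after 3 comparisons. The search space was exhausted without finding the target.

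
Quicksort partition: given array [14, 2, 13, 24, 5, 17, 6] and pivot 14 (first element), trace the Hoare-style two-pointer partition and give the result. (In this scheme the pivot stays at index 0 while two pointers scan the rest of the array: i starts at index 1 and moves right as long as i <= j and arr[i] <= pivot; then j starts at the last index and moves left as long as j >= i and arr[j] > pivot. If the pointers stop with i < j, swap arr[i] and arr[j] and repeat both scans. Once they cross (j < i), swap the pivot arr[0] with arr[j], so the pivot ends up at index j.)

Hoare-style two-pointer partition with pivot = 14:

Initial array: [14, 2, 13, 24, 5, 17, 6]

Pointers start at i = 1, j = 6.
i stops at index 3 (arr[3]=24 > 14), j stops at index 6 (arr[6]=6 <= 14): swap arr[3] and arr[6], array becomes [14, 2, 13, 6, 5, 17, 24]
i ends at 5, j ends at 4: the pointers have crossed (j < i), so scanning stops.

Swap pivot arr[0] with arr[4] to place pivot at position 4: [5, 2, 13, 6, 14, 17, 24]
Pivot position: 4

After partitioning with pivot 14, the array becomes [5, 2, 13, 6, 14, 17, 24]. The pivot is placed at index 4. All elements to the left of the pivot are <= 14, and all elements to the right are > 14.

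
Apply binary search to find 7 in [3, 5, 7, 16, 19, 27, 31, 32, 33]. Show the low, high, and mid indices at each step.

Binary search for 7 in [3, 5, 7, 16, 19, 27, 31, 32, 33]:

lo=0, hi=8, mid=4, arr[mid]=19 -> 19 > 7, search left half
lo=0, hi=3, mid=1, arr[mid]=5 -> 5 < 7, search right half
lo=2, hi=3, mid=2, arr[mid]=7 -> Found target at index 2!

Binary search finds 7 at index 2 after 3 comparisons. The search repeatedly halves the search space by comparing with the middle element.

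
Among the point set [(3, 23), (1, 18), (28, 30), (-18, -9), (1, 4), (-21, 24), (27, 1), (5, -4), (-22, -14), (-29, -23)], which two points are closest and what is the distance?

Computing all pairwise distances among 10 points:

d((3, 23), (1, 18)) = 5.3852 <-- minimum
d((3, 23), (28, 30)) = 25.9615
d((3, 23), (-18, -9)) = 38.2753
d((3, 23), (1, 4)) = 19.105
d((3, 23), (-21, 24)) = 24.0208
d((3, 23), (27, 1)) = 32.5576
d((3, 23), (5, -4)) = 27.074
d((3, 23), (-22, -14)) = 44.6542
d((3, 23), (-29, -23)) = 56.0357
d((1, 18), (28, 30)) = 29.5466
d((1, 18), (-18, -9)) = 33.0151
d((1, 18), (1, 4)) = 14.0
d((1, 18), (-21, 24)) = 22.8035
d((1, 18), (27, 1)) = 31.0644
d((1, 18), (5, -4)) = 22.3607
d((1, 18), (-22, -14)) = 39.4081
d((1, 18), (-29, -23)) = 50.8035
d((28, 30), (-18, -9)) = 60.3075
d((28, 30), (1, 4)) = 37.4833
d((28, 30), (-21, 24)) = 49.366
d((28, 30), (27, 1)) = 29.0172
d((28, 30), (5, -4)) = 41.0488
d((28, 30), (-22, -14)) = 66.6033
d((28, 30), (-29, -23)) = 77.8332
d((-18, -9), (1, 4)) = 23.0217
d((-18, -9), (-21, 24)) = 33.1361
d((-18, -9), (27, 1)) = 46.0977
d((-18, -9), (5, -4)) = 23.5372
d((-18, -9), (-22, -14)) = 6.4031
d((-18, -9), (-29, -23)) = 17.8045
d((1, 4), (-21, 24)) = 29.7321
d((1, 4), (27, 1)) = 26.1725
d((1, 4), (5, -4)) = 8.9443
d((1, 4), (-22, -14)) = 29.2062
d((1, 4), (-29, -23)) = 40.3609
d((-21, 24), (27, 1)) = 53.2259
d((-21, 24), (5, -4)) = 38.2099
d((-21, 24), (-22, -14)) = 38.0132
d((-21, 24), (-29, -23)) = 47.676
d((27, 1), (5, -4)) = 22.561
d((27, 1), (-22, -14)) = 51.2445
d((27, 1), (-29, -23)) = 60.9262
d((5, -4), (-22, -14)) = 28.7924
d((5, -4), (-29, -23)) = 38.9487
d((-22, -14), (-29, -23)) = 11.4018

Closest pair: (3, 23) and (1, 18) with distance 5.3852

The closest pair is (3, 23) and (1, 18) with Euclidean distance 5.3852. For 10 points, brute-force pairwise comparison is shown above. For large n, the divide-and-conquer algorithm (sort by x, recurse on halves, check the dividing strip) achieves O(n log n).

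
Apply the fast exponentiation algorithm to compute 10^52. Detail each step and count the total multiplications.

Computing 10^52 by squaring (build up from 10^1; each line after the first costs one multiplication):

10^1 = 10
10^2 = (10^1)^2 = 10^2 = 100
10^3 = 10 * 10^2 = 10 * 100 = 1000
10^6 = (10^3)^2 = 1000^2 = 1000000
10^12 = (10^6)^2 = 1000000^2 = 1000000000000
10^13 = 10 * 10^12 = 10 * 1000000000000 = 10000000000000
10^26 = (10^13)^2 = 10000000000000^2 = 100000000000000000000000000
10^52 = (10^26)^2 = 100000000000000000000000000^2 = 10000000000000000000000000000000000000000000000000000

Result: 10000000000000000000000000000000000000000000000000000
Multiplications needed: 7 (7 lines after 10^1)

10^52 = 10000000000000000000000000000000000000000000000000000. Using exponentiation by squaring, this requires 7 multiplications. The key idea: if the exponent is even, square the half-power; if odd, multiply by the base once.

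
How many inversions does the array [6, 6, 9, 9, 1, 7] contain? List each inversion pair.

Finding inversions in [6, 6, 9, 9, 1, 7]:

(0, 4): arr[0]=6 > arr[4]=1
(1, 4): arr[1]=6 > arr[4]=1
(2, 4): arr[2]=9 > arr[4]=1
(2, 5): arr[2]=9 > arr[5]=7
(3, 4): arr[3]=9 > arr[4]=1
(3, 5): arr[3]=9 > arr[5]=7

Total inversions: 6

The array has 6 inversion(s): (0,4), (1,4), (2,4), (2,5), (3,4), (3,5). Each pair (i,j) satisfies i < j and arr[i] > arr[j].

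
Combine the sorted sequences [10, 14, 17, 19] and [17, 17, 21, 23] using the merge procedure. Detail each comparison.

Merging process:

Compare 10 vs 17: take 10 from left. Merged: [10]
Compare 14 vs 17: take 14 from left. Merged: [10, 14]
Compare 17 vs 17: take 17 from left. Merged: [10, 14, 17]
Compare 19 vs 17: take 17 from right. Merged: [10, 14, 17, 17]
Compare 19 vs 17: take 17 from right. Merged: [10, 14, 17, 17, 17]
Compare 19 vs 21: take 19 from left. Merged: [10, 14, 17, 17, 17, 19]
Append remaining from right: [21, 23]. Merged: [10, 14, 17, 17, 17, 19, 21, 23]

Final merged array: [10, 14, 17, 17, 17, 19, 21, 23]
Total comparisons: 6

The merged array is [10, 14, 17, 17, 17, 19, 21, 23], requiring 6 comparisons. The merge step runs in O(n) time where n is the total number of elements.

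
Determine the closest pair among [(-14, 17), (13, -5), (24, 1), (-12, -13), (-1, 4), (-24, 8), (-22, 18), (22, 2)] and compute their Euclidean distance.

Computing all pairwise distances among 8 points:

d((-14, 17), (13, -5)) = 34.8281
d((-14, 17), (24, 1)) = 41.2311
d((-14, 17), (-12, -13)) = 30.0666
d((-14, 17), (-1, 4)) = 18.3848
d((-14, 17), (-24, 8)) = 13.4536
d((-14, 17), (-22, 18)) = 8.0623
d((-14, 17), (22, 2)) = 39.0
d((13, -5), (24, 1)) = 12.53
d((13, -5), (-12, -13)) = 26.2488
d((13, -5), (-1, 4)) = 16.6433
d((13, -5), (-24, 8)) = 39.2173
d((13, -5), (-22, 18)) = 41.8808
d((13, -5), (22, 2)) = 11.4018
d((24, 1), (-12, -13)) = 38.6264
d((24, 1), (-1, 4)) = 25.1794
d((24, 1), (-24, 8)) = 48.5077
d((24, 1), (-22, 18)) = 49.0408
d((24, 1), (22, 2)) = 2.2361 <-- minimum
d((-12, -13), (-1, 4)) = 20.2485
d((-12, -13), (-24, 8)) = 24.1868
d((-12, -13), (-22, 18)) = 32.573
d((-12, -13), (22, 2)) = 37.1618
d((-1, 4), (-24, 8)) = 23.3452
d((-1, 4), (-22, 18)) = 25.2389
d((-1, 4), (22, 2)) = 23.0868
d((-24, 8), (-22, 18)) = 10.198
d((-24, 8), (22, 2)) = 46.3897
d((-22, 18), (22, 2)) = 46.8188

Closest pair: (24, 1) and (22, 2) with distance 2.2361

The closest pair is (24, 1) and (22, 2) with Euclidean distance 2.2361. For 8 points, brute-force pairwise comparison is shown above. For large n, the divide-and-conquer algorithm (sort by x, recurse on halves, check the dividing strip) achieves O(n log n).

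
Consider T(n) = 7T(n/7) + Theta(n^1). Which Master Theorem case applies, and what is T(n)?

Master Theorem for T(n) = 7T(n/7) + O(n^1):

a = 7, b = 7, c = 1
log_b(a) = log_7(7) = 1.0000

Case 2: c = 1 = log_7(7) = 1.0000
T(n) = O(n^1 log n) = O(n log n)

For T(n) = 7T(n/7) + O(n^1): log_7(7) = 1.0000. This is Case 2 of the Master Theorem (c = log_b(a), equal work at all levels), giving O(n log n).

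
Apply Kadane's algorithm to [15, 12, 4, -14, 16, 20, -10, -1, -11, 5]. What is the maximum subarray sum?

Using Kadane's algorithm on [15, 12, 4, -14, 16, 20, -10, -1, -11, 5]:

Scanning through the array:
Position 1 (value 12): max_ending_here = 27, max_so_far = 27
Position 2 (value 4): max_ending_here = 31, max_so_far = 31
Position 3 (value -14): max_ending_here = 17, max_so_far = 31
Position 4 (value 16): max_ending_here = 33, max_so_far = 33
Position 5 (value 20): max_ending_here = 53, max_so_far = 53
Position 6 (value -10): max_ending_here = 43, max_so_far = 53
Position 7 (value -1): max_ending_here = 42, max_so_far = 53
Position 8 (value -11): max_ending_here = 31, max_so_far = 53
Position 9 (value 5): max_ending_here = 36, max_so_far = 53

Maximum subarray: [15, 12, 4, -14, 16, 20]
Maximum sum: 53

The maximum subarray is [15, 12, 4, -14, 16, 20] with sum 53. This subarray runs from index 0 to index 5.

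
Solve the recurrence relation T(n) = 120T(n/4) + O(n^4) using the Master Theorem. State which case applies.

Master Theorem for T(n) = 120T(n/4) + O(n^4):

a = 120, b = 4, c = 4
log_b(a) = log_4(120) = 3.4534

Case 3: c = 4 > log_4(120) = 3.4534
T(n) = O(n^4) = O(n^4)

For T(n) = 120T(n/4) + O(n^4): log_4(120) = 3.4534. This is Case 3 of the Master Theorem (c > log_b(a), work dominated by root), giving O(n^4).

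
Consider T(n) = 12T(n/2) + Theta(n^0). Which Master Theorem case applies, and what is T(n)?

Master Theorem for T(n) = 12T(n/2) + O(n^0):

a = 12, b = 2, c = 0
log_b(a) = log_2(12) = 3.5850

Case 1: c = 0 < log_2(12) = 3.5850
T(n) = O(n^(log_2 12))

For T(n) = 12T(n/2) + O(n^0): log_2(12) = 3.5850. This is Case 1 of the Master Theorem (c < log_b(a), work dominated by leaves), giving O(n^(log_2 12)).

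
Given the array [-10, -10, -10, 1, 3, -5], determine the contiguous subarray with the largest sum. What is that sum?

Using Kadane's algorithm on [-10, -10, -10, 1, 3, -5]:

Scanning through the array:
Position 1 (value -10): max_ending_here = -10, max_so_far = -10
Position 2 (value -10): max_ending_here = -10, max_so_far = -10
Position 3 (value 1): max_ending_here = 1, max_so_far = 1
Position 4 (value 3): max_ending_here = 4, max_so_far = 4
Position 5 (value -5): max_ending_here = -1, max_so_far = 4

Maximum subarray: [1, 3]
Maximum sum: 4

The maximum subarray is [1, 3] with sum 4. This subarray runs from index 3 to index 4.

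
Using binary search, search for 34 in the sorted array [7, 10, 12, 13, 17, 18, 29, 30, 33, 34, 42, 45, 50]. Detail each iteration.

Binary search for 34 in [7, 10, 12, 13, 17, 18, 29, 30, 33, 34, 42, 45, 50]:

lo=0, hi=12, mid=6, arr[mid]=29 -> 29 < 34, search right half
lo=7, hi=12, mid=9, arr[mid]=34 -> Found target at index 9!

Binary search finds 34 at index 9 after 2 comparisons. The search repeatedly halves the search space by comparing with the middle element.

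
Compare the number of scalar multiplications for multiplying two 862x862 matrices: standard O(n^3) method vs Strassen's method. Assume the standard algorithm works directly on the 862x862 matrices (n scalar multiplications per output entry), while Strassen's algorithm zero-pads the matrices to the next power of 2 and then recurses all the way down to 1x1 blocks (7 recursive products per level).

Matrix multiplication for 862x862 matrices:

Strassen's algorithm requires power-of-2 dimensions. Pad 862x862 to 1024x1024 (next power of 2).

Standard algorithm: 862^3 = 640503928 multiplications
Strassen's algorithm: 7^(log2(1024)) = 7^10 = 282475249 multiplications
Savings: 640503928 - 282475249 = 358028679 multiplications

Standard: 640503928 multiplications (862^3). Strassen: 282475249 multiplications (7^10, after padding to 1024x1024). Strassen reduces 8 recursive multiplications to 7 at each level.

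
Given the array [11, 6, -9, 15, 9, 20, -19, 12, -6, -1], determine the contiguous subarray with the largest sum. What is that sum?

Using Kadane's algorithm on [11, 6, -9, 15, 9, 20, -19, 12, -6, -1]:

Scanning through the array:
Position 1 (value 6): max_ending_here = 17, max_so_far = 17
Position 2 (value -9): max_ending_here = 8, max_so_far = 17
Position 3 (value 15): max_ending_here = 23, max_so_far = 23
Position 4 (value 9): max_ending_here = 32, max_so_far = 32
Position 5 (value 20): max_ending_here = 52, max_so_far = 52
Position 6 (value -19): max_ending_here = 33, max_so_far = 52
Position 7 (value 12): max_ending_here = 45, max_so_far = 52
Position 8 (value -6): max_ending_here = 39, max_so_far = 52
Position 9 (value -1): max_ending_here = 38, max_so_far = 52

Maximum subarray: [11, 6, -9, 15, 9, 20]
Maximum sum: 52

The maximum subarray is [11, 6, -9, 15, 9, 20] with sum 52. This subarray runs from index 0 to index 5.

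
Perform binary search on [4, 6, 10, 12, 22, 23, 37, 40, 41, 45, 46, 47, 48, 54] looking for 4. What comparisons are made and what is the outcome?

Binary search for 4 in [4, 6, 10, 12, 22, 23, 37, 40, 41, 45, 46, 47, 48, 54]:

lo=0, hi=13, mid=6, arr[mid]=37 -> 37 > 4, search left half
lo=0, hi=5, mid=2, arr[mid]=10 -> 10 > 4, search left half
lo=0, hi=1, mid=0, arr[mid]=4 -> Found target at index 0!

Binary search finds 4 at index 0 after 3 comparisons. The search repeatedly halves the search space by comparing with the middle element.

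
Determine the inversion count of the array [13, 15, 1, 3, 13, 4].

Finding inversions in [13, 15, 1, 3, 13, 4]:

(0, 2): arr[0]=13 > arr[2]=1
(0, 3): arr[0]=13 > arr[3]=3
(0, 5): arr[0]=13 > arr[5]=4
(1, 2): arr[1]=15 > arr[2]=1
(1, 3): arr[1]=15 > arr[3]=3
(1, 4): arr[1]=15 > arr[4]=13
(1, 5): arr[1]=15 > arr[5]=4
(4, 5): arr[4]=13 > arr[5]=4

Total inversions: 8

The array has 8 inversion(s): (0,2), (0,3), (0,5), (1,2), (1,3), (1,4), (1,5), (4,5). Each pair (i,j) satisfies i < j and arr[i] > arr[j].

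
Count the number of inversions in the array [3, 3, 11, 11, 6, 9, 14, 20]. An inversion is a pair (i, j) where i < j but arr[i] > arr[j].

Finding inversions in [3, 3, 11, 11, 6, 9, 14, 20]:

(2, 4): arr[2]=11 > arr[4]=6
(2, 5): arr[2]=11 > arr[5]=9
(3, 4): arr[3]=11 > arr[4]=6
(3, 5): arr[3]=11 > arr[5]=9

Total inversions: 4

The array has 4 inversion(s): (2,4), (2,5), (3,4), (3,5). Each pair (i,j) satisfies i < j and arr[i] > arr[j].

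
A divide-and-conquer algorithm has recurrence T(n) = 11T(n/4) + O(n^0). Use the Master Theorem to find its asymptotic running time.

Master Theorem for T(n) = 11T(n/4) + O(n^0):

a = 11, b = 4, c = 0
log_b(a) = log_4(11) = 1.7297

Case 1: c = 0 < log_4(11) = 1.7297
T(n) = O(n^(log_4 11))

For T(n) = 11T(n/4) + O(n^0): log_4(11) = 1.7297. This is Case 1 of the Master Theorem (c < log_b(a), work dominated by leaves), giving O(n^(log_4 11)).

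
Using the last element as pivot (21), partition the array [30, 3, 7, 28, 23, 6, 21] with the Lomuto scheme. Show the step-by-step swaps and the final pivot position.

Lomuto partition with pivot = 21:

Initial array: [30, 3, 7, 28, 23, 6, 21]

arr[0]=30 > 21: no swap
arr[1]=3 <= 21: swap with position 0, array becomes [3, 30, 7, 28, 23, 6, 21]
arr[2]=7 <= 21: swap with position 1, array becomes [3, 7, 30, 28, 23, 6, 21]
arr[3]=28 > 21: no swap
arr[4]=23 > 21: no swap
arr[5]=6 <= 21: swap with position 2, array becomes [3, 7, 6, 28, 23, 30, 21]

Place pivot at position 3: [3, 7, 6, 21, 23, 30, 28]
Pivot position: 3

After partitioning with pivot 21, the array becomes [3, 7, 6, 21, 23, 30, 28]. The pivot is placed at index 3. All elements to the left of the pivot are <= 21, and all elements to the right are > 21.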